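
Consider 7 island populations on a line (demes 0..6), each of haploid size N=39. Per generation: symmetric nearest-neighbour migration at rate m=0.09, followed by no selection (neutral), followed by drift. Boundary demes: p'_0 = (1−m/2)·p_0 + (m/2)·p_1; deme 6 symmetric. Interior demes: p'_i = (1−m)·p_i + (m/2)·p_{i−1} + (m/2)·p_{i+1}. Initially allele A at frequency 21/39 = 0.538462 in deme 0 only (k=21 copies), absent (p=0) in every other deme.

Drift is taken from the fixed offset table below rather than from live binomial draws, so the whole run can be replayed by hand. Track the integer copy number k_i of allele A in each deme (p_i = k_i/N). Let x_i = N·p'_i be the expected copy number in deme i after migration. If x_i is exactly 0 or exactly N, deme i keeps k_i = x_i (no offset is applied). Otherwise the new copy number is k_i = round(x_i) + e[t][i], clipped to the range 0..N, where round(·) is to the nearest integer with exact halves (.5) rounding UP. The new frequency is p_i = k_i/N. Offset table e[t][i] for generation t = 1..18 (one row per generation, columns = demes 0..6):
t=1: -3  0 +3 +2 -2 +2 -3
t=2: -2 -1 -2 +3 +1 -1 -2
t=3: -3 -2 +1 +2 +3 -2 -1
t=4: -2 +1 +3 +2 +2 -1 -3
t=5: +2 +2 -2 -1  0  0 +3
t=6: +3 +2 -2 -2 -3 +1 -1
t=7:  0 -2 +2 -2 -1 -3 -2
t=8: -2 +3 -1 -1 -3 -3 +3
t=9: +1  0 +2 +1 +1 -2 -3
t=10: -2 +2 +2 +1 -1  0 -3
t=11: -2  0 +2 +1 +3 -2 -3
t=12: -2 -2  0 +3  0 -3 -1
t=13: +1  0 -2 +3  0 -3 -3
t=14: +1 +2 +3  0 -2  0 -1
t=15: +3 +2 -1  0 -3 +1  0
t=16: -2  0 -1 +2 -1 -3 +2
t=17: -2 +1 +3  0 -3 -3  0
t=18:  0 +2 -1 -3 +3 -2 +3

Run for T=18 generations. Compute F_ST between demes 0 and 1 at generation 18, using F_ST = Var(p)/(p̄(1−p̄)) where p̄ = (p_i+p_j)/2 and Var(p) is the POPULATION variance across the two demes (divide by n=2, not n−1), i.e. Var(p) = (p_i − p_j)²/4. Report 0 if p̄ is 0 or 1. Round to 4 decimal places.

t=0: k=[21 0 0 0 0 0 0]
t=1: x=[20.0550 0.9450 0.0000 0.0000 0.0000 0.0000 0.0000] k=[17 1 0 0 0 0 0]
t=2: x=[16.2800 1.6750 0.0450 0.0000 0.0000 0.0000 0.0000] k=[14 1 0 0 0 0 0]
t=3: x=[13.4150 1.5400 0.0450 0.0000 0.0000 0.0000 0.0000] k=[10 0 1 0 0 0 0]
t=4: x=[9.5500 0.4950 0.9100 0.0450 0.0000 0.0000 0.0000] k=[8 1 4 2 0 0 0]
t=5: x=[7.6850 1.4500 3.7750 2.0000 0.0900 0.0000 0.0000] k=[10 3 2 1 0 0 0]
t=6: x=[9.6850 3.2700 2.0000 1.0000 0.0450 0.0000 0.0000] k=[13 5 0 0 0 0 0]
t=7: x=[12.6400 5.1350 0.2250 0.0000 0.0000 0.0000 0.0000] k=[13 3 2 0 0 0 0]
t=8: x=[12.5500 3.4050 1.9550 0.0900 0.0000 0.0000 0.0000] k=[11 6 1 0 0 0 0]
t=9: x=[10.7750 6.0000 1.1800 0.0450 0.0000 0.0000 0.0000] k=[12 6 3 1 0 0 0]
t=10: x=[11.7300 6.1350 3.0450 1.0450 0.0450 0.0000 0.0000] k=[10 8 5 2 0 0 0]
t=11: x=[9.9100 7.9550 5.0000 2.0450 0.0900 0.0000 0.0000] k=[8 8 7 3 3 0 0]
t=12: x=[8.0000 7.9550 6.8650 3.1800 2.8650 0.1350 0.0000] k=[6 6 7 6 3 0 0]
t=13: x=[6.0000 6.0450 6.9100 5.9100 3.0000 0.1350 0.0000] k=[7 6 5 9 3 0 0]
t=14: x=[6.9550 6.0000 5.2250 8.5500 3.1350 0.1350 0.0000] k=[8 8 8 9 1 0 0]
t=15: x=[8.0000 8.0000 8.0450 8.5950 1.3150 0.0450 0.0000] k=[11 10 7 9 0 1 0]
t=16: x=[10.9550 9.9100 7.2250 8.5050 0.4500 0.9100 0.0450] k=[9 10 6 11 0 0 2]
t=17: x=[9.0450 9.7750 6.4050 10.2800 0.4950 0.0900 1.9100] k=[7 11 9 10 0 0 2]
t=18: x=[7.1800 10.7300 9.1350 9.5050 0.4500 0.0900 1.9100] k=[7 13 8 7 3 0 5]

0.0310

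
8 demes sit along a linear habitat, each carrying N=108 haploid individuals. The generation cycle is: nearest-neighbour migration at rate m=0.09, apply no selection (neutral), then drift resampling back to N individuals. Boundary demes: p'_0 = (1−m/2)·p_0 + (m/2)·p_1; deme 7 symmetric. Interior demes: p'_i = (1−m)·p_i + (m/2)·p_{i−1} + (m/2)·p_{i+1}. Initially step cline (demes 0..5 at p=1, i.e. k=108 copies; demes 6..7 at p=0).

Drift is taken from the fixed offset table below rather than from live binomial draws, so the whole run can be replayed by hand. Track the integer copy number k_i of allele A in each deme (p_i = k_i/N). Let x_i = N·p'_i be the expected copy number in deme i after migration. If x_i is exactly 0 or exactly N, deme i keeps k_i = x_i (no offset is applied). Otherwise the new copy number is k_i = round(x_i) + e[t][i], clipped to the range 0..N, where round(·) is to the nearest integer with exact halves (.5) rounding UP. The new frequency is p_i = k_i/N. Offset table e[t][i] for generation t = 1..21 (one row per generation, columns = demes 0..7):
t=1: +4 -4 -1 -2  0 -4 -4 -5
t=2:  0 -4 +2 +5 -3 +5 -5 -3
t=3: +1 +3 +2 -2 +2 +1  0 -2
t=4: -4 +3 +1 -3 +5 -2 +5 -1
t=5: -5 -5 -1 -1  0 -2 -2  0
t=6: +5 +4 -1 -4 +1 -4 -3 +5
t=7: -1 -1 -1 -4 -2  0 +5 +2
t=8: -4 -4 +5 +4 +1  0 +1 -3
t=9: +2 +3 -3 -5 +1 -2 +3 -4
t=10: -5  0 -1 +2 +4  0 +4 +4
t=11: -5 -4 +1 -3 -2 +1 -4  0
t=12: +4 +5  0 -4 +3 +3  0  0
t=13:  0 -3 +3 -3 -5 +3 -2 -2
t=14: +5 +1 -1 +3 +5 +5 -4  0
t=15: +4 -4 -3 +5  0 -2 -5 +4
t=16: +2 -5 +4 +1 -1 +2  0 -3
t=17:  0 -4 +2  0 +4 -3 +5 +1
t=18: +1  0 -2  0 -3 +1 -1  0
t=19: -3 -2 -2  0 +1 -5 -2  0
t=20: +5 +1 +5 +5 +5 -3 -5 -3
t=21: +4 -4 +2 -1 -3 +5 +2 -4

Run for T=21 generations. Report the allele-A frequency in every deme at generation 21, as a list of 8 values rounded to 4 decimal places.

[1.0000, 0.8519, 1.0000, 0.9815, 0.8889, 0.6574, 0.3056, 0.1111]

t=0: k=[108 108 108 108 108 108 0 0]
t=1: x=[108.0000 108.0000 108.0000 108.0000 108.0000 103.1400 4.8600 0.0000] k=[108 108 108 108 108 99 1 0]
t=2: x=[108.0000 108.0000 108.0000 108.0000 107.5950 94.9950 5.3650 0.0450] k=[108 108 108 108 105 100 0 0]
t=3: x=[108.0000 108.0000 108.0000 107.8650 104.9100 95.7250 4.5000 0.0000] k=[108 108 108 106 107 97 5 0]
t=4: x=[108.0000 108.0000 107.9100 106.1350 106.5050 93.3100 8.9150 0.2250] k=[108 108 108 103 108 91 14 0]
t=5: x=[108.0000 108.0000 107.7750 103.4500 107.0100 88.3000 16.8350 0.6300] k=[108 108 107 102 107 86 15 1]
t=6: x=[108.0000 107.9550 106.8200 102.4500 105.8300 83.7500 17.5650 1.6300] k=[108 108 106 98 107 80 15 7]
t=7: x=[108.0000 107.9100 105.7300 98.7650 105.3800 78.2900 17.5650 7.3600] k=[108 107 105 95 103 78 23 9]
t=8: x=[107.9550 106.9550 104.6400 95.8100 101.5150 76.6500 24.8450 9.6300] k=[104 103 108 100 103 77 26 7]
t=9: x=[103.9550 103.2700 107.4150 100.4950 101.6950 75.8750 27.4400 7.8550] k=[106 106 104 95 103 74 30 4]
t=10: x=[106.0000 105.9100 103.6850 95.7650 101.3350 73.3250 30.8100 5.1700] k=[101 106 103 98 105 73 35 9]
t=11: x=[101.2250 105.6400 102.9100 98.5400 103.2450 72.7300 35.5400 10.1700] k=[96 102 104 96 101 74 32 10]
t=12: x=[96.2700 101.8200 103.5500 96.5850 99.5600 73.3250 32.9000 10.9900] k=[100 107 104 93 103 76 33 11]
t=13: x=[100.3150 106.5500 103.6400 93.9450 101.3350 75.2800 33.9450 11.9900] k=[100 104 107 91 96 78 32 10]
t=14: x=[100.1800 103.9550 106.1450 91.9450 94.9650 76.7400 33.0800 10.9900] k=[105 105 105 95 100 82 29 11]
t=15: x=[105.0000 105.0000 104.5500 95.6750 98.9650 80.4250 30.5750 11.8100] k=[108 101 102 101 99 78 26 16]
t=16: x=[107.6850 101.3600 101.9100 100.9550 98.1450 76.6050 27.8900 16.4500] k=[108 96 106 102 97 79 28 13]
t=17: x=[107.4600 96.9900 105.3700 101.9550 96.4150 77.5150 29.6200 13.6750] k=[107 93 107 102 100 75 35 15]
t=18: x=[106.3700 94.2600 106.1450 102.1350 98.9650 74.3250 35.9000 15.9000] k=[107 94 104 102 96 75 35 16]
t=19: x=[106.4150 95.0350 103.4600 101.8200 95.3250 74.1450 35.9450 16.8550] k=[103 93 101 102 96 69 34 17]
t=20: x=[102.5500 93.8100 100.6850 101.6850 95.0550 68.6400 34.8100 17.7650] k=[108 95 106 107 100 66 30 15]
t=21: x=[107.4150 96.0800 105.5500 106.6400 98.7850 65.9100 30.9450 15.6750] k=[108 92 108 106 96 71 33 12]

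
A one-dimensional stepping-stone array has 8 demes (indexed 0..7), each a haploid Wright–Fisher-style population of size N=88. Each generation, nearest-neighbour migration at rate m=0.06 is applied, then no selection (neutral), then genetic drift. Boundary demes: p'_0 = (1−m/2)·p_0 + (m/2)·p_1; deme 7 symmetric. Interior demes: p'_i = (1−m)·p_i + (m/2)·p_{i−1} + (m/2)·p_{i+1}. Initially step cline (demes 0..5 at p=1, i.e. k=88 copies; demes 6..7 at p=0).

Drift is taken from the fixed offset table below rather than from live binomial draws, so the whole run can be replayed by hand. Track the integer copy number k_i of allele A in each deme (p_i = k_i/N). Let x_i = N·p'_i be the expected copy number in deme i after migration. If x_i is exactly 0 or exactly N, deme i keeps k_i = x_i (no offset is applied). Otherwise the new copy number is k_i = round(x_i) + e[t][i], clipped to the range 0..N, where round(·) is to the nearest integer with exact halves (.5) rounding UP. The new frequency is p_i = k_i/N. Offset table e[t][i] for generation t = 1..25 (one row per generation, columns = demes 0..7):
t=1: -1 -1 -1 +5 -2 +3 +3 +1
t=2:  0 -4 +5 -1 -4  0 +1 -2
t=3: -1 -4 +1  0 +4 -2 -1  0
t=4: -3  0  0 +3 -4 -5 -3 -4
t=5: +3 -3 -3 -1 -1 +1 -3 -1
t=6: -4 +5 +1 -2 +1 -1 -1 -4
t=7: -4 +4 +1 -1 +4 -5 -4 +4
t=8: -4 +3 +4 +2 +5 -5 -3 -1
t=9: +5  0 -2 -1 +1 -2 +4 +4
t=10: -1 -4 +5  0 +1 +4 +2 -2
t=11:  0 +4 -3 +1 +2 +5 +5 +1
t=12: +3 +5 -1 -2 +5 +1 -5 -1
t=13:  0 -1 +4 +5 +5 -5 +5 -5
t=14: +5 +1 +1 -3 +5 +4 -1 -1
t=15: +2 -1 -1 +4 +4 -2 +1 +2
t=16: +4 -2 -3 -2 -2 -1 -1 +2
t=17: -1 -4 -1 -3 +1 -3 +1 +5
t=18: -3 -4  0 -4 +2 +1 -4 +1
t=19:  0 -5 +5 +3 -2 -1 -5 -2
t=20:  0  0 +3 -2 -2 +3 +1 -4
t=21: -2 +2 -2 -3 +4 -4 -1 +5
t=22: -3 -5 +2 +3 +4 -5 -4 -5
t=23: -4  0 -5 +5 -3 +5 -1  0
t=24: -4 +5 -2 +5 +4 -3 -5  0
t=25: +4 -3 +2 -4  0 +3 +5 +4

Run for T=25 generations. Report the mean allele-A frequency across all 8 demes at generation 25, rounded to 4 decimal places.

0.7159

t=0: k=[88 88 88 88 88 88 0 0]
t=1: x=[88.0000 88.0000 88.0000 88.0000 88.0000 85.3600 2.6400 0.0000] k=[88 88 88 88 88 88 6 0]
t=2: x=[88.0000 88.0000 88.0000 88.0000 88.0000 85.5400 8.2800 0.1800] k=[88 88 88 88 88 86 9 0]
t=3: x=[88.0000 88.0000 88.0000 88.0000 87.9400 83.7500 11.0400 0.2700] k=[88 88 88 88 88 82 10 0]
t=4: x=[88.0000 88.0000 88.0000 88.0000 87.8200 80.0200 11.8600 0.3000] k=[88 88 88 88 84 75 9 0]
t=5: x=[88.0000 88.0000 88.0000 87.8800 83.8500 73.2900 10.7100 0.2700] k=[88 88 88 87 83 74 8 0]
t=6: x=[88.0000 88.0000 87.9700 86.9100 82.8500 72.2900 9.7400 0.2400] k=[88 88 88 85 84 71 9 0]
t=7: x=[88.0000 88.0000 87.9100 85.0600 83.6400 69.5300 10.5900 0.2700] k=[88 88 88 84 88 65 7 4]
t=8: x=[88.0000 88.0000 87.8800 84.2400 87.1900 63.9500 8.6500 4.0900] k=[88 88 88 86 88 59 6 3]
t=9: x=[88.0000 88.0000 87.9400 86.1200 87.0700 58.2800 7.5000 3.0900] k=[88 88 86 85 88 56 12 7]
t=10: x=[88.0000 87.9400 86.0300 85.1200 86.9500 55.6400 13.1700 7.1500] k=[88 84 88 85 88 60 15 5]
t=11: x=[87.8800 84.2400 87.7900 85.1800 87.0700 59.4900 16.0500 5.3000] k=[88 88 85 86 88 64 21 6]
t=12: x=[88.0000 87.9100 85.1200 86.0300 87.2200 63.4300 21.8400 6.4500] k=[88 88 84 84 88 64 17 5]
t=13: x=[88.0000 87.8800 84.1200 84.1200 87.1600 63.3100 18.0500 5.3600] k=[88 87 88 88 88 58 23 0]
t=14: x=[87.9700 87.0600 87.9700 88.0000 87.1000 57.8500 23.3600 0.6900] k=[88 88 88 88 88 62 22 0]
t=15: x=[88.0000 88.0000 88.0000 88.0000 87.2200 61.5800 22.5400 0.6600] k=[88 88 88 88 88 60 24 3]
t=16: x=[88.0000 88.0000 88.0000 88.0000 87.1600 59.7600 24.4500 3.6300] k=[88 88 88 88 85 59 23 6]
t=17: x=[88.0000 88.0000 88.0000 87.9100 84.3100 58.7000 23.5700 6.5100] k=[88 88 88 85 85 56 25 12]
t=18: x=[88.0000 88.0000 87.9100 85.0900 84.1300 55.9400 25.5400 12.3900] k=[88 88 88 81 86 57 22 13]
t=19: x=[88.0000 88.0000 87.7900 81.3600 84.9800 56.8200 22.7800 13.2700] k=[88 88 88 84 83 56 18 11]
t=20: x=[88.0000 88.0000 87.8800 84.0900 82.2200 55.6700 18.9300 11.2100] k=[88 88 88 82 80 59 20 7]
t=21: x=[88.0000 88.0000 87.8200 82.1200 79.4300 58.4600 20.7800 7.3900] k=[88 88 86 79 83 54 20 12]
t=22: x=[88.0000 87.9400 85.8500 79.3300 82.0100 53.8500 20.7800 12.2400] k=[88 83 88 82 86 49 17 7]
t=23: x=[87.8500 83.3000 87.6700 82.3000 84.7700 49.1500 17.6600 7.3000] k=[84 83 83 87 82 54 17 7]
t=24: x=[83.9700 83.0300 83.1200 86.7300 81.3100 53.7300 17.8100 7.3000] k=[80 88 81 88 85 51 13 7]
t=25: x=[80.2400 87.5500 81.4200 87.7000 84.0700 50.8800 13.9600 7.1800] k=[84 85 83 84 84 54 19 11]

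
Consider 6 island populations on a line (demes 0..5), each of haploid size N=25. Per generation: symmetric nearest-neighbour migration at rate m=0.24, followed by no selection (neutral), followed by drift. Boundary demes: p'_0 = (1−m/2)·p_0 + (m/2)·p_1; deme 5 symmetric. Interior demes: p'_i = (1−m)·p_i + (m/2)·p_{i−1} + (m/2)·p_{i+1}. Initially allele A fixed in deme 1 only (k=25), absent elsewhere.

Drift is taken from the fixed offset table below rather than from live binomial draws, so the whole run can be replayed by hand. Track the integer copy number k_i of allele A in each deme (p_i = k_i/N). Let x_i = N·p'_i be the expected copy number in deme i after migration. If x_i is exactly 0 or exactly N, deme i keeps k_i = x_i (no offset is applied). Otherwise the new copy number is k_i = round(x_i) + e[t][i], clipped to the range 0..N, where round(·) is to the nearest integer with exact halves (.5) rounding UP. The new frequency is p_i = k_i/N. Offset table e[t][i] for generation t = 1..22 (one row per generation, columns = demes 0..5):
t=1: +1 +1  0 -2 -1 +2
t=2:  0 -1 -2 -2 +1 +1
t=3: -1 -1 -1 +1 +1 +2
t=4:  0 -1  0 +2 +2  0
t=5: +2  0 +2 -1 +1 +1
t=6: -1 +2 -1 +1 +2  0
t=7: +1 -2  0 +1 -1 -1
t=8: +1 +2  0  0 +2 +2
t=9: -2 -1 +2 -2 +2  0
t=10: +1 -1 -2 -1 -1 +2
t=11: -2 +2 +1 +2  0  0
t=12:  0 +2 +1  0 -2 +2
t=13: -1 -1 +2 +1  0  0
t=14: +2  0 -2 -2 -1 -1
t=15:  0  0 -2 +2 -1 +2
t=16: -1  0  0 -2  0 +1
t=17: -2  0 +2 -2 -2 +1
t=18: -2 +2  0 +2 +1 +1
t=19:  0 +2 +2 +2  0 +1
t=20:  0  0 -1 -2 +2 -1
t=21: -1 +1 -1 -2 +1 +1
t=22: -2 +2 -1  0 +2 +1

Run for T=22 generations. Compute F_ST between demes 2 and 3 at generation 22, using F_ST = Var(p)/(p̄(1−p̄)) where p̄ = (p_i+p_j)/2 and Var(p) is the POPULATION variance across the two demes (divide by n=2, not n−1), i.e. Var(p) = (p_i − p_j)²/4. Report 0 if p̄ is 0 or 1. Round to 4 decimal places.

t=0: k=[0 25 0 0 0 0]
t=1: x=[3.0000 19.0000 3.0000 0.0000 0.0000 0.0000] k=[4 20 3 0 0 0]
t=2: x=[5.9200 16.0400 4.6800 0.3600 0.0000 0.0000] k=[6 15 3 0 0 0]
t=3: x=[7.0800 12.4800 4.0800 0.3600 0.0000 0.0000] k=[6 11 3 1 0 0]
t=4: x=[6.6000 9.4400 3.7200 1.1200 0.1200 0.0000] k=[7 8 4 3 2 0]
t=5: x=[7.1200 7.4000 4.3600 3.0000 1.8800 0.2400] k=[9 7 6 2 3 1]
t=6: x=[8.7600 7.1200 5.6400 2.6000 2.6400 1.2400] k=[8 9 5 4 5 1]
t=7: x=[8.1200 8.4000 5.3600 4.2400 4.4000 1.4800] k=[9 6 5 5 3 0]
t=8: x=[8.6400 6.2400 5.1200 4.7600 2.8800 0.3600] k=[10 8 5 5 5 2]
t=9: x=[9.7600 7.8800 5.3600 5.0000 4.6400 2.3600] k=[8 7 7 3 7 2]
t=10: x=[7.8800 7.1200 6.5200 3.9600 5.9200 2.6000] k=[9 6 5 3 5 5]
t=11: x=[8.6400 6.2400 4.8800 3.4800 4.7600 5.0000] k=[7 8 6 5 5 5]
t=12: x=[7.1200 7.6400 6.1200 5.1200 5.0000 5.0000] k=[7 10 7 5 3 7]
t=13: x=[7.3600 9.2800 7.1200 5.0000 3.7200 6.5200] k=[6 8 9 6 4 7]
t=14: x=[6.2400 7.8800 8.5200 6.1200 4.6000 6.6400] k=[8 8 7 4 4 6]
t=15: x=[8.0000 7.8800 6.7600 4.3600 4.2400 5.7600] k=[8 8 5 6 3 8]
t=16: x=[8.0000 7.6400 5.4800 5.5200 3.9600 7.4000] k=[7 8 5 4 4 8]
t=17: x=[7.1200 7.5200 5.2400 4.1200 4.4800 7.5200] k=[5 8 7 2 2 9]
t=18: x=[5.3600 7.5200 6.5200 2.6000 2.8400 8.1600] k=[3 10 7 5 4 9]
t=19: x=[3.8400 8.8000 7.1200 5.1200 4.7200 8.4000] k=[4 11 9 7 5 9]
t=20: x=[4.8400 9.9200 9.0000 7.0000 5.7200 8.5200] k=[5 10 8 5 8 8]
t=21: x=[5.6000 9.1600 7.8800 5.7200 7.6400 8.0000] k=[5 10 7 4 9 9]
t=22: x=[5.6000 9.0400 7.0000 4.9600 8.4000 9.0000] k=[4 11 6 5 10 10]

0.0023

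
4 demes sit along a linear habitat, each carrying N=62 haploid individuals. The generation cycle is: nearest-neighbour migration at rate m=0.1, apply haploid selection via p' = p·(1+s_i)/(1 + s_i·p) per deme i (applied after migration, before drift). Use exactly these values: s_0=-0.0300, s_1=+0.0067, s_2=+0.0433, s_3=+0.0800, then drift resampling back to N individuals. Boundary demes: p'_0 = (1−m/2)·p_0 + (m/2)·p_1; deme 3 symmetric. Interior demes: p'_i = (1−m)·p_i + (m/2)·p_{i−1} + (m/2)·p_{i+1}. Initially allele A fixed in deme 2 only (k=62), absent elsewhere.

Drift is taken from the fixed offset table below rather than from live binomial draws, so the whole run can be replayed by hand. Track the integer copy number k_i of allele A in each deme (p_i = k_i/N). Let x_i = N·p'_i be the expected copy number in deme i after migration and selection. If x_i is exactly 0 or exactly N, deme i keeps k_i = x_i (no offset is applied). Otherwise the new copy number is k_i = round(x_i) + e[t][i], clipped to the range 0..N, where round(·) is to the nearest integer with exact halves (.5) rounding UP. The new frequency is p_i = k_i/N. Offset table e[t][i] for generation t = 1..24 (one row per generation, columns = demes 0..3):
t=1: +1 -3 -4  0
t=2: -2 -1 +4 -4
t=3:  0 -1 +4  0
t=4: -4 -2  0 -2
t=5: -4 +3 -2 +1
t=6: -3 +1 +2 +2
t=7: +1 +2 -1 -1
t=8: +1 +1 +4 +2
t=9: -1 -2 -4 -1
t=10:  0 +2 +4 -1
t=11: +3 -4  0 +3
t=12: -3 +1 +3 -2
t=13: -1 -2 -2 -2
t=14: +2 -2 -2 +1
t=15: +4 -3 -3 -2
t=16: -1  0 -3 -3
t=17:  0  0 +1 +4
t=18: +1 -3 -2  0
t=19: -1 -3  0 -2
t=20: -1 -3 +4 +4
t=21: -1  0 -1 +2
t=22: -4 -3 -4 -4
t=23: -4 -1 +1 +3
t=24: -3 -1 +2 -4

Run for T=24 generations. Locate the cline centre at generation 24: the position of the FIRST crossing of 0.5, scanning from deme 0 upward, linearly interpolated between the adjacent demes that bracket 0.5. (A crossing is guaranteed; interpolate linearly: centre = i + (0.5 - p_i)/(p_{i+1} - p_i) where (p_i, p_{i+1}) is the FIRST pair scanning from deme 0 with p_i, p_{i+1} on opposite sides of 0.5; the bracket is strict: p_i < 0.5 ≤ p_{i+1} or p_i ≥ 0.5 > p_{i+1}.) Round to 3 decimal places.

t=0: k=[0 0 62 0]
t=1: x=[0.0000 3.1197 56.0326 3.3347] k=[0 0 52 3]
t=2: x=[0.0000 2.6167 47.4278 5.8449] k=[0 2 51 2]
t=3: x=[0.0970 4.3771 46.5959 4.7786] k=[0 3 51 5]
t=4: x=[0.1455 5.2822 46.7918 7.8104] k=[0 3 47 6]
t=5: x=[0.1455 5.0811 43.3081 8.6046] k=[0 8 41 10]
t=6: x=[0.3881 9.3027 38.4224 12.2908] k=[0 10 40 14]
t=7: x=[0.4851 11.0606 37.8280 16.2041] k=[1 13 37 15]
t=8: x=[1.5532 13.6710 35.3459 17.0341] k=[3 15 39 19]
t=9: x=[3.4981 15.6781 37.4314 21.0566] k=[2 14 33 20]
t=10: x=[2.5252 14.4238 32.0566 21.7232] k=[3 16 36 21]
t=11: x=[3.5468 16.4305 34.8983 22.8488] k=[7 12 35 26]
t=12: x=[7.0573 12.9684 34.0519 27.6232] k=[4 14 37 26]
t=13: x=[4.3745 14.7248 35.9424 27.7242] k=[3 13 34 26]
t=14: x=[3.4008 13.6208 33.2046 27.5727] k=[5 12 31 29]
t=15: x=[5.2030 12.6672 30.6066 30.2906] k=[9 10 28 28]
t=16: x=[8.8171 10.9099 27.7483 29.1856] k=[8 11 25 26]
t=17: x=[7.9368 11.6129 24.9796 27.1180] k=[8 12 26 31]
t=18: x=[7.9857 12.5668 26.1890 31.9426] k=[9 10 24 32]
t=19: x=[8.8171 10.7090 24.3236 32.7910] k=[8 8 24 31]
t=20: x=[7.7902 8.8505 24.1722 31.8427] k=[7 6 28 36]
t=21: x=[6.7642 7.1923 27.9492 36.7594] k=[6 7 27 39]
t=22: x=[5.8857 7.9964 27.2456 39.5141] k=[2 5 23 36]
t=23: x=[2.0877 5.7849 23.3639 36.5126] k=[0 5 24 40]
t=24: x=[0.2425 5.7347 24.4750 40.2977] k=[0 5 26 36]

2.500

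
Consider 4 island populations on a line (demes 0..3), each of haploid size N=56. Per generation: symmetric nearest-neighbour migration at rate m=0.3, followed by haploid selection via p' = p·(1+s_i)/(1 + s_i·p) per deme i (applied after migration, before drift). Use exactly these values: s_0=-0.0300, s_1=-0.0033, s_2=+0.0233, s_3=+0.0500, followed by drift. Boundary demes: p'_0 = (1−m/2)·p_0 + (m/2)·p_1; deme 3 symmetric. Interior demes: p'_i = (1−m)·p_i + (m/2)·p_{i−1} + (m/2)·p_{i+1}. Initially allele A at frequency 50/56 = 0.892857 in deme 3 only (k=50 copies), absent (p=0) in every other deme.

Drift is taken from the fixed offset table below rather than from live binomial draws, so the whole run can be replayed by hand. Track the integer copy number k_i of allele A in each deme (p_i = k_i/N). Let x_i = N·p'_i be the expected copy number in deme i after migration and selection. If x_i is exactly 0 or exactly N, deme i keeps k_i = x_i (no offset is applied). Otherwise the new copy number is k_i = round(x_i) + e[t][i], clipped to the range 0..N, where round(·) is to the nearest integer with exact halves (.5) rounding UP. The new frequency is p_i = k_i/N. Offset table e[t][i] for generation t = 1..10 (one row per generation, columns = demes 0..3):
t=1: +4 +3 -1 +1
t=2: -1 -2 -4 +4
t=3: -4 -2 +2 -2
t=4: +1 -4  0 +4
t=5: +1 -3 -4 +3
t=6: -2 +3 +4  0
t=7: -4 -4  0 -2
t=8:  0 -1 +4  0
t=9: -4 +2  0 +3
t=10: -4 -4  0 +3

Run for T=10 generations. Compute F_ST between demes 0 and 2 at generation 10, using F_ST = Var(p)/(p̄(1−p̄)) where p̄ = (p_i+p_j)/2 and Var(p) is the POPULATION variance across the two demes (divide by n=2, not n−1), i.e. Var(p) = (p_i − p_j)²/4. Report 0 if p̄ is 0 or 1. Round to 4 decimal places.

t=0: k=[0 0 0 50]
t=1: x=[0.0000 0.0000 7.6509 42.9935] k=[0 0 7 44]
t=2: x=[0.0000 1.0466 11.7119 39.0325] k=[0 0 8 43]
t=3: x=[0.0000 1.1961 12.2693 38.3451] k=[0 0 14 36]
t=4: x=[0.0000 2.0933 15.4564 33.3610] k=[0 0 15 37]
t=5: x=[0.0000 2.2429 16.3150 34.3514] k=[0 0 12 37]
t=6: x=[0.0000 1.7943 14.1927 33.9059] k=[0 5 18 34]
t=7: x=[0.7278 6.1818 18.7361 32.2695] k=[0 2 19 30]
t=8: x=[0.2910 4.2370 18.3833 29.0326] k=[0 3 22 29]
t=9: x=[0.4366 5.3839 20.4984 28.6330] k=[0 7 20 32]
t=10: x=[1.0191 7.8776 20.1461 30.8774] k=[0 4 20 34]

0.2174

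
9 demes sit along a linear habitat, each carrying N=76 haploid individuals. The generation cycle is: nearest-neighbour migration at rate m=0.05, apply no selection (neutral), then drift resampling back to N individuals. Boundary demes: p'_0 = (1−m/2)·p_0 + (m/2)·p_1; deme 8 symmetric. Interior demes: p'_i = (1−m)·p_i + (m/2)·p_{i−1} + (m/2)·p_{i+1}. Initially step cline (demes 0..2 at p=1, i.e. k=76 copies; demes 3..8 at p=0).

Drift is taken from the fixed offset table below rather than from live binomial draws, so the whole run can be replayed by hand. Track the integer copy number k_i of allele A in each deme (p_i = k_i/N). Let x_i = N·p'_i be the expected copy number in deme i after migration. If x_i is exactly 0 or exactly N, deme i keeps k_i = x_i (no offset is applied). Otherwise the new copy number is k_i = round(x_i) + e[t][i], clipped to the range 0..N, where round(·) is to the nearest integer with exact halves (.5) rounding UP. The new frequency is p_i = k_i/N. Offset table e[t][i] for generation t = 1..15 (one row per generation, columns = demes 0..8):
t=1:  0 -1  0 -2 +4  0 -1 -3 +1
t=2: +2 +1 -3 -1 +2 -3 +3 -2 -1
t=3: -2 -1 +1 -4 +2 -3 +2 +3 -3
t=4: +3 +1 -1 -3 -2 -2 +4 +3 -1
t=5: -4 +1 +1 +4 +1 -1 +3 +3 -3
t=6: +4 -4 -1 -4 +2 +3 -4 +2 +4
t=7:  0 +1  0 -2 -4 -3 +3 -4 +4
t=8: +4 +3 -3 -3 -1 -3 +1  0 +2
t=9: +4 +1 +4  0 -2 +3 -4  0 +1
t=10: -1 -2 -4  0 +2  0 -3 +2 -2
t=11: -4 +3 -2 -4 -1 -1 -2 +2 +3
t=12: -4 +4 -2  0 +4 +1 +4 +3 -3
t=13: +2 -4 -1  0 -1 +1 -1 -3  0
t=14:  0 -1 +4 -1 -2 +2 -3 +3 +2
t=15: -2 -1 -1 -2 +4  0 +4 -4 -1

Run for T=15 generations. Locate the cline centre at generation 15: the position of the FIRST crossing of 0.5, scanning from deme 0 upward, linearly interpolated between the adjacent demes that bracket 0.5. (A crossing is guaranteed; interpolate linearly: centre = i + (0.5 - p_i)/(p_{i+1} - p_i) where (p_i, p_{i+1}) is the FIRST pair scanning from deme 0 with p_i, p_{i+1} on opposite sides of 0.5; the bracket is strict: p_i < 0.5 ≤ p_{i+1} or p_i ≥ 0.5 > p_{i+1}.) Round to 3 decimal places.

2.229

t=0: k=[76 76 76 0 0 0 0 0 0]
t=1: x=[76.0000 76.0000 74.1000 1.9000 0.0000 0.0000 0.0000 0.0000 0.0000] k=[76 76 74 0 0 0 0 0 0]
t=2: x=[76.0000 75.9500 72.2000 1.8500 0.0000 0.0000 0.0000 0.0000 0.0000] k=[76 76 69 1 0 0 0 0 0]
t=3: x=[76.0000 75.8250 67.4750 2.6750 0.0250 0.0000 0.0000 0.0000 0.0000] k=[76 75 68 0 2 0 0 0 0]
t=4: x=[75.9750 74.8500 66.4750 1.7500 1.9000 0.0500 0.0000 0.0000 0.0000] k=[76 76 65 0 0 0 0 0 0]
t=5: x=[76.0000 75.7250 63.6500 1.6250 0.0000 0.0000 0.0000 0.0000 0.0000] k=[76 76 65 6 0 0 0 0 0]
t=6: x=[76.0000 75.7250 63.8000 7.3250 0.1500 0.0000 0.0000 0.0000 0.0000] k=[76 72 63 3 2 0 0 0 0]
t=7: x=[75.9000 71.8750 61.7250 4.4750 1.9750 0.0500 0.0000 0.0000 0.0000] k=[76 73 62 2 0 0 0 0 0]
t=8: x=[75.9250 72.8000 60.7750 3.4500 0.0500 0.0000 0.0000 0.0000 0.0000] k=[76 76 58 0 0 0 0 0 0]
t=9: x=[76.0000 75.5500 57.0000 1.4500 0.0000 0.0000 0.0000 0.0000 0.0000] k=[76 76 61 1 0 0 0 0 0]
t=10: x=[76.0000 75.6250 59.8750 2.4750 0.0250 0.0000 0.0000 0.0000 0.0000] k=[76 74 56 2 2 0 0 0 0]
t=11: x=[75.9500 73.6000 55.1000 3.3500 1.9500 0.0500 0.0000 0.0000 0.0000] k=[72 76 53 0 1 0 0 0 0]
t=12: x=[72.1000 75.3250 52.2500 1.3500 0.9500 0.0250 0.0000 0.0000 0.0000] k=[68 76 50 1 5 1 0 0 0]
t=13: x=[68.2000 75.1500 49.4250 2.3250 4.8000 1.0750 0.0250 0.0000 0.0000] k=[70 71 48 2 4 2 0 0 0]
t=14: x=[70.0250 70.4000 47.4250 3.2000 3.9000 2.0000 0.0500 0.0000 0.0000] k=[70 69 51 2 2 4 0 0 0]
t=15: x=[69.9750 68.5750 50.2250 3.2250 2.0500 3.8500 0.1000 0.0000 0.0000] k=[68 68 49 1 6 4 4 0 0]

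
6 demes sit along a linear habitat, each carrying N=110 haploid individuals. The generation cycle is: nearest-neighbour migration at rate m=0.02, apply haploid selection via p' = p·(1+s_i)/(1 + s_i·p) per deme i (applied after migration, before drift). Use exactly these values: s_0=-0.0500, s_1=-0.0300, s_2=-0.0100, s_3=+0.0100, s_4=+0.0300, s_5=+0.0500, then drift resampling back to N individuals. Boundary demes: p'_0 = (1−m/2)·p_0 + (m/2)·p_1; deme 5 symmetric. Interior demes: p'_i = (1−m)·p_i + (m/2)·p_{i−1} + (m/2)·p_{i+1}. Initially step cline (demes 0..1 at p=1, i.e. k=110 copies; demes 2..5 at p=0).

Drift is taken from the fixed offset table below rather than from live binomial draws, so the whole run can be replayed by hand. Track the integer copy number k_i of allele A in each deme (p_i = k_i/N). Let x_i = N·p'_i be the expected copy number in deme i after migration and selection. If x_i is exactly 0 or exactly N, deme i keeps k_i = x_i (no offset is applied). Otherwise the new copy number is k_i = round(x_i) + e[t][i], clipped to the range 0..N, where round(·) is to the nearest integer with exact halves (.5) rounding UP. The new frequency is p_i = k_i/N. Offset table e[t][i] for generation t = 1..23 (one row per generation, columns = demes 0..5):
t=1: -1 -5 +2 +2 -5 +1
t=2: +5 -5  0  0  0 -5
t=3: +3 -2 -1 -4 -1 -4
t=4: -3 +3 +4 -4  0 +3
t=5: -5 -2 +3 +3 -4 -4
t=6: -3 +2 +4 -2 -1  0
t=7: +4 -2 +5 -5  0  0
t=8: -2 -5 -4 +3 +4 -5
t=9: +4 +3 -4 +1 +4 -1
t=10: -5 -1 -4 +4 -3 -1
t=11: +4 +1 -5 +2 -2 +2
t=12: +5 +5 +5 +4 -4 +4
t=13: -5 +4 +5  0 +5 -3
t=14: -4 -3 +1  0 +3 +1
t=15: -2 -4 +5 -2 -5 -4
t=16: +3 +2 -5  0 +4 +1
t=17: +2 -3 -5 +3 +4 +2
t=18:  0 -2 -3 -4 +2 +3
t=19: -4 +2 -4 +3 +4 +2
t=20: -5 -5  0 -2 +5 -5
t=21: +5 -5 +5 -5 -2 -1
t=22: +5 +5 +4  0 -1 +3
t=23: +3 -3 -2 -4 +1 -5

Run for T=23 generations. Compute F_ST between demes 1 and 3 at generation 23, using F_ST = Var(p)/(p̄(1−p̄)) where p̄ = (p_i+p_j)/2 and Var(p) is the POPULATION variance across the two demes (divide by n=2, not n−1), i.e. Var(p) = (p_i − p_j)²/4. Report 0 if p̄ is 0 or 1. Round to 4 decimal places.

0.3901

t=0: k=[110 110 0 0 0 0]
t=1: x=[110.0000 108.8663 1.0891 0.0000 0.0000 0.0000] k=[110 104 3 0 0 0]
t=2: x=[109.9368 102.8490 3.9416 0.0303 0.0000 0.0000] k=[110 98 4 0 0 0]
t=3: x=[109.8737 96.8310 4.8532 0.0404 0.0000 0.0000] k=[110 95 4 0 0 0]
t=4: x=[109.8421 93.8243 4.8234 0.0404 0.0000 0.0000] k=[107 97 9 0 0 0]
t=5: x=[106.7417 95.8486 9.7007 0.0909 0.0000 0.0000] k=[102 94 13 3 0 0]
t=6: x=[101.5275 92.8333 13.5898 3.0998 0.0309 0.0000] k=[99 95 18 1 0 0]
t=7: x=[98.4400 93.8549 18.4452 1.1715 0.0103 0.0000] k=[102 92 23 0 0 0]
t=8: x=[101.5066 90.9347 23.2750 0.2323 0.0000 0.0000] k=[100 86 19 3 0 0]
t=9: x=[99.3779 84.8846 19.3492 3.1604 0.0309 0.0000] k=[103 88 15 4 4 0]
t=10: x=[102.4993 86.8685 15.4858 4.1495 4.0744 0.0420] k=[97 86 11 8 1 0]
t=11: x=[96.2860 84.7727 11.6152 8.0338 1.0915 0.0105] k=[100 86 7 10 0 2]
t=12: x=[99.3779 84.7625 7.7473 9.9598 0.1236 2.0771] k=[104 90 13 14 0 6]
t=13: x=[103.5558 88.8546 13.6593 13.9709 0.2060 6.2202] k=[99 93 19 14 5 3]
t=14: x=[98.4192 91.8634 19.5281 14.0817 5.2149 3.1667] k=[94 89 21 14 8 4]
t=15: x=[93.2340 87.8358 21.4360 14.1321 8.2426 4.2342] k=[91 84 26 12 3 0]
t=16: x=[90.1078 82.8723 26.2387 12.1572 3.1492 0.0315] k=[93 85 21 12 7 1]
t=17: x=[92.1668 83.8375 21.3764 12.1471 7.1860 1.1125] k=[94 81 16 15 11 3]
t=18: x=[93.1511 79.8175 16.4986 15.0992 11.2552 3.2295] k=[93 78 13 11 13 6]
t=19: x=[92.0943 76.7982 13.5104 11.1392 13.2506 6.3560] k=[88 79 10 14 17 8]
t=20: x=[86.9906 77.7096 10.6331 14.1120 17.3067 8.4634] k=[82 73 11 12 22 3]
t=21: x=[80.8237 71.7133 11.5259 12.1975 22.2297 3.3447] k=[86 67 17 7 20 2]
t=22: x=[84.8282 65.8877 17.2533 7.2975 20.1724 2.2867] k=[90 71 21 7 19 5]
t=23: x=[88.9507 69.9172 21.1875 7.3278 19.2040 5.3844] k=[92 67 19 3 20 0]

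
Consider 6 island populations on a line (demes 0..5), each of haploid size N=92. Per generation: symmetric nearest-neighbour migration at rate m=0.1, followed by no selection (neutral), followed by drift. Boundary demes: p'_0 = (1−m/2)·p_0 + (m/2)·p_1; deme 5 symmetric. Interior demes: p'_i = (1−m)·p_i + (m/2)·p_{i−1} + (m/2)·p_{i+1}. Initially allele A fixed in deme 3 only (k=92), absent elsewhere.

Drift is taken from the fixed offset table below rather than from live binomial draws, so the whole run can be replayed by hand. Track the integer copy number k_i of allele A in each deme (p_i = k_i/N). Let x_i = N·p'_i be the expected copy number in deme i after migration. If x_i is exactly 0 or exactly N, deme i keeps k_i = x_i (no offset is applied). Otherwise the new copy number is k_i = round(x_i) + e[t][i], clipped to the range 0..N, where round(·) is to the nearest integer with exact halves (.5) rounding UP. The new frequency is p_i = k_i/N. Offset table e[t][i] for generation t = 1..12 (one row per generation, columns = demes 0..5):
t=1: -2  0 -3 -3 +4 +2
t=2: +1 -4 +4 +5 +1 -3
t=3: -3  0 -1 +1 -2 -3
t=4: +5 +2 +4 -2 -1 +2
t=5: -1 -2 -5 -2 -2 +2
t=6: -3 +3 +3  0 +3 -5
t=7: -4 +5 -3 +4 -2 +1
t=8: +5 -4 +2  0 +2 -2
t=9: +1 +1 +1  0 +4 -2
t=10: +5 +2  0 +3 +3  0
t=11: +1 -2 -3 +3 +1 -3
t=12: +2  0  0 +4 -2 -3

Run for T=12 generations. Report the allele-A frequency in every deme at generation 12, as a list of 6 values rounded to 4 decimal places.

t=0: k=[0 0 0 92 0 0]
t=1: x=[0.0000 0.0000 4.6000 82.8000 4.6000 0.0000] k=[0 0 2 80 9 0]
t=2: x=[0.0000 0.1000 5.8000 72.5500 12.1000 0.4500] k=[0 0 10 78 13 0]
t=3: x=[0.0000 0.5000 12.9000 71.3500 15.6000 0.6500] k=[0 1 12 72 14 0]
t=4: x=[0.0500 1.5000 14.4500 66.1000 16.2000 0.7000] k=[5 4 18 64 15 3]
t=5: x=[4.9500 4.7500 19.6000 59.2500 16.8500 3.6000] k=[4 3 15 57 15 6]
t=6: x=[3.9500 3.6500 16.5000 52.8000 16.6500 6.4500] k=[1 7 20 53 20 1]
t=7: x=[1.3000 7.3500 21.0000 49.7000 20.7000 1.9500] k=[0 12 18 54 19 3]
t=8: x=[0.6000 11.7000 19.5000 50.4500 19.9500 3.8000] k=[6 8 22 50 22 2]
t=9: x=[6.1000 8.6000 22.7000 47.2000 22.4000 3.0000] k=[7 10 24 47 26 1]
t=10: x=[7.1500 10.5500 24.4500 44.8000 25.8000 2.2500] k=[12 13 24 48 29 2]
t=11: x=[12.0500 13.5000 24.6500 45.8500 28.6000 3.3500] k=[13 12 22 49 30 0]
t=12: x=[12.9500 12.5500 22.8500 46.7000 29.4500 1.5000] k=[15 13 23 51 27 0]

[0.1630, 0.1413, 0.2500, 0.5543, 0.2935, 0.0000]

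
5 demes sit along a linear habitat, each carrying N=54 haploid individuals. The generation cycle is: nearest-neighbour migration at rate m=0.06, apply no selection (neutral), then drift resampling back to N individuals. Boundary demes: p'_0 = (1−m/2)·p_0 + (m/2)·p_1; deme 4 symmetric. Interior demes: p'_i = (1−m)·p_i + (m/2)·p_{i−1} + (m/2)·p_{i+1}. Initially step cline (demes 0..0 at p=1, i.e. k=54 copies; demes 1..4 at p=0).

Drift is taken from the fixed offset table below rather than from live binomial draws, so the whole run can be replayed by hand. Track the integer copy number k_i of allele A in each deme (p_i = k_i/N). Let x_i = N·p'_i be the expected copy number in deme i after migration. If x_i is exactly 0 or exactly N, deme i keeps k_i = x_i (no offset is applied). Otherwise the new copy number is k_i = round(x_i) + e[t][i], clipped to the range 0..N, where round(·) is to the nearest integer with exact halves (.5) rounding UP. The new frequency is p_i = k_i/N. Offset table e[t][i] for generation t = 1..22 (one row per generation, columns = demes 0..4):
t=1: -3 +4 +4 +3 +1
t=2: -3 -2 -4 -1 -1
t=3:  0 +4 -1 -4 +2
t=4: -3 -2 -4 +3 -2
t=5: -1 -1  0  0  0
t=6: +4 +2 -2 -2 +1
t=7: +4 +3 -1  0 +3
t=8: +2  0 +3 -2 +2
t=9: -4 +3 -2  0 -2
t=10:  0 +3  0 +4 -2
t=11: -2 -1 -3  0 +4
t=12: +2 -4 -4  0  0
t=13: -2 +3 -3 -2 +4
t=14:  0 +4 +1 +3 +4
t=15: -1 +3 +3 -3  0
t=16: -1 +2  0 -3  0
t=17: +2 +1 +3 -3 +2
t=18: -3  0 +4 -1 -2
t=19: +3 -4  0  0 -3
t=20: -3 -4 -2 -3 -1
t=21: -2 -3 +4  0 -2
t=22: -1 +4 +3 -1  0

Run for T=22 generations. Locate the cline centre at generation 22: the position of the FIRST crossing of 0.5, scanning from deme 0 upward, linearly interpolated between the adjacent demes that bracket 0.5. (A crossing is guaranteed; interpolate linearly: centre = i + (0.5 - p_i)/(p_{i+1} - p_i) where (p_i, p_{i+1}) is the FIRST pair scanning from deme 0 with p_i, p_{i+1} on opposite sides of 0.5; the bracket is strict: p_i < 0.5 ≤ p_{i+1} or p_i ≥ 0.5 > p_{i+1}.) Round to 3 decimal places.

0.286

t=0: k=[54 0 0 0 0]
t=1: x=[52.3800 1.6200 0.0000 0.0000 0.0000] k=[49 6 0 0 0]
t=2: x=[47.7100 7.1100 0.1800 0.0000 0.0000] k=[45 5 0 0 0]
t=3: x=[43.8000 6.0500 0.1500 0.0000 0.0000] k=[44 10 0 0 0]
t=4: x=[42.9800 10.7200 0.3000 0.0000 0.0000] k=[40 9 0 0 0]
t=5: x=[39.0700 9.6600 0.2700 0.0000 0.0000] k=[38 9 0 0 0]
t=6: x=[37.1300 9.6000 0.2700 0.0000 0.0000] k=[41 12 0 0 0]
t=7: x=[40.1300 12.5100 0.3600 0.0000 0.0000] k=[44 16 0 0 0]
t=8: x=[43.1600 16.3600 0.4800 0.0000 0.0000] k=[45 16 3 0 0]
t=9: x=[44.1300 16.4800 3.3000 0.0900 0.0000] k=[40 19 1 0 0]
t=10: x=[39.3700 19.0900 1.5100 0.0300 0.0000] k=[39 22 2 4 0]
t=11: x=[38.4900 21.9100 2.6600 3.8200 0.1200] k=[36 21 0 4 4]
t=12: x=[35.5500 20.8200 0.7500 3.8800 4.0000] k=[38 17 0 4 4]
t=13: x=[37.3700 17.1200 0.6300 3.8800 4.0000] k=[35 20 0 2 8]
t=14: x=[34.5500 19.8500 0.6600 2.1200 7.8200] k=[35 24 2 5 12]
t=15: x=[34.6700 23.6700 2.7500 5.1200 11.7900] k=[34 27 6 2 12]
t=16: x=[33.7900 26.5800 6.5100 2.4200 11.7000] k=[33 29 7 0 12]
t=17: x=[32.8800 28.4600 7.4500 0.5700 11.6400] k=[35 29 10 0 14]
t=18: x=[34.8200 28.6100 10.2700 0.7200 13.5800] k=[32 29 14 0 12]
t=19: x=[31.9100 28.6400 14.0300 0.7800 11.6400] k=[35 25 14 1 9]
t=20: x=[34.7000 24.9700 13.9400 1.6300 8.7600] k=[32 21 12 0 8]
t=21: x=[31.6700 21.0600 11.9100 0.6000 7.7600] k=[30 18 16 1 6]
t=22: x=[29.6400 18.3000 15.6100 1.6000 5.8500] k=[29 22 19 1 6]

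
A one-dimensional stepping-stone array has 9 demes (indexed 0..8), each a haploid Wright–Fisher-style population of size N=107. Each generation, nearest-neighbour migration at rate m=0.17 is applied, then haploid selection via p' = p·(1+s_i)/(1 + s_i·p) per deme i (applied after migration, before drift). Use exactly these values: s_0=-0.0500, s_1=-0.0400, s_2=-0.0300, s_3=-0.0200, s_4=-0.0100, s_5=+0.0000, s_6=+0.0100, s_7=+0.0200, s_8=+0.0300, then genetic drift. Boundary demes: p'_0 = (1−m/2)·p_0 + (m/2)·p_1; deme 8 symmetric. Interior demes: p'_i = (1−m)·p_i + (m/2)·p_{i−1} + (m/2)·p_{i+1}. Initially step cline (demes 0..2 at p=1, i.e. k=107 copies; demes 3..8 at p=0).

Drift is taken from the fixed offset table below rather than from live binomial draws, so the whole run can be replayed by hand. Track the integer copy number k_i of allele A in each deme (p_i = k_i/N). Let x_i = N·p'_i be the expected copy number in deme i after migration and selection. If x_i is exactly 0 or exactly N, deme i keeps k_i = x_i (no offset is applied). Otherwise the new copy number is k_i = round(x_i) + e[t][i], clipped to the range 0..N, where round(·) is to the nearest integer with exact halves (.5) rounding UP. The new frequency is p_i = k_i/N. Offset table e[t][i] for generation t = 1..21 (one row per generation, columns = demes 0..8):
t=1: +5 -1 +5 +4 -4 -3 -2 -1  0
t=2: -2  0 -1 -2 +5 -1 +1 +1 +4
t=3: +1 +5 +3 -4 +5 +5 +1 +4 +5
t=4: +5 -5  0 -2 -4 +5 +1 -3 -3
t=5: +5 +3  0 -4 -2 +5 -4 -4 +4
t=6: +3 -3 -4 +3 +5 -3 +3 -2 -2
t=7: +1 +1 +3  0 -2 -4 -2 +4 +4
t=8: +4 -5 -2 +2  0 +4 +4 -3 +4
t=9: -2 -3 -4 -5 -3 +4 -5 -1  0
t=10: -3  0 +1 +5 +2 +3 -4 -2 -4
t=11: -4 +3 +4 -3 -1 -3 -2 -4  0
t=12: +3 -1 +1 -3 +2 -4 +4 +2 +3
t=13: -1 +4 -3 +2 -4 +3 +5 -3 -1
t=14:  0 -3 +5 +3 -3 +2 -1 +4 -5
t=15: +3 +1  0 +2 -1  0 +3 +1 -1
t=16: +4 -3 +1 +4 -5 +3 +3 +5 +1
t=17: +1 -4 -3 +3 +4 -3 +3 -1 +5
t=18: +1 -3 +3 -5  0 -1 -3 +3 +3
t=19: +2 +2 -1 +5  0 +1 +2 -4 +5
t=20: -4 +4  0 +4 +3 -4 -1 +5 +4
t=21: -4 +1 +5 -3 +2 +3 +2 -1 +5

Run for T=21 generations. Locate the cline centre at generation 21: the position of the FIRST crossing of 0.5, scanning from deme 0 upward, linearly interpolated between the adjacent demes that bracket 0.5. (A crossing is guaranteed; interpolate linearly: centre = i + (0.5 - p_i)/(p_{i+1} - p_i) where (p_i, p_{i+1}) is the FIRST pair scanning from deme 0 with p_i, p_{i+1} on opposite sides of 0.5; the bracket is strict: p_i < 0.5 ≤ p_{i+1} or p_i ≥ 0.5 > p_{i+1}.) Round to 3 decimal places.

t=0: k=[107 107 107 0 0 0 0 0 0]
t=1: x=[107.0000 107.0000 97.6483 8.9283 0.0000 0.0000 0.0000 0.0000 0.0000] k=[107 107 103 13 0 0 0 0 0]
t=2: x=[107.0000 106.6459 95.3782 19.2243 1.0941 0.0000 0.0000 0.0000 0.0000] k=[107 107 94 17 6 0 0 0 0]
t=3: x=[107.0000 105.8495 88.0905 22.2518 6.3646 0.5100 0.0000 0.0000 0.0000] k=[107 107 91 18 11 6 0 0 0]
t=4: x=[107.0000 105.5841 85.6390 23.2404 11.0699 5.9150 0.5151 0.0000 0.0000] k=[107 101 86 21 7 11 2 0 0]
t=5: x=[106.4633 99.9716 81.1577 24.9464 8.4514 9.8950 2.6203 0.1734 0.0000] k=[107 103 81 21 6 15 0 0 0]
t=6: x=[106.6422 101.2520 77.1184 24.4419 7.9656 12.9600 1.2876 0.0000 0.0000] k=[107 98 73 27 13 10 4 0 0]
t=7: x=[106.1950 96.2517 70.4859 29.2883 13.8136 9.7450 4.2101 0.3468 0.0000] k=[107 97 73 29 12 6 2 4 0]
t=8: x=[106.1056 95.3943 70.5718 30.8496 12.8211 6.1700 2.5345 3.5575 0.3502] k=[107 90 69 33 13 10 7 1 4]
t=9: x=[105.4800 89.0586 66.9648 33.8905 14.3199 10.0000 6.8082 1.7997 3.8533] k=[103 86 63 29 11 14 2 1 4]
t=10: x=[101.2837 84.7799 61.2692 29.9226 12.6723 12.7250 2.9635 1.3665 3.8533] k=[98 85 62 35 15 16 0 0 0]
t=11: x=[96.4158 83.4078 60.8624 35.1167 16.6433 14.5550 1.3734 0.0000 0.0000] k=[92 86 65 32 16 12 0 0 0]
t=12: x=[90.7973 83.9964 63.1942 32.9823 16.8766 11.3200 1.0301 0.0000 0.0000] k=[94 83 64 30 19 7 5 0 0]
t=13: x=[92.4314 81.5364 61.9324 31.5041 18.7590 7.8500 4.7903 0.4335 0.0000] k=[91 86 59 34 15 11 10 0 0]
t=14: x=[89.8491 83.3874 58.3631 34.0394 16.1368 11.2550 9.3193 0.8669 0.0000] k=[90 80 63 37 13 13 8 5 0]
t=15: x=[88.3741 78.5608 61.4400 36.6815 14.9106 12.5750 8.2454 4.9222 0.4377] k=[91 80 61 39 14 13 11 6 0]
t=16: x=[89.3210 78.4741 59.9436 38.2471 15.9034 12.9150 10.8416 6.0266 0.5252] k=[93 75 61 42 11 16 14 11 2]
t=17: x=[90.7766 74.4225 59.7729 40.4704 13.9377 15.4050 14.0359 10.6789 2.8457] k=[92 70 57 43 18 12 17 10 8]
t=18: x=[89.3882 69.7804 56.1028 41.5504 19.4545 12.9350 16.1157 10.6128 8.3959] k=[90 67 59 37 19 12 13 14 11]
t=19: x=[87.2317 67.2607 56.9996 36.8504 19.7725 12.6800 13.1141 13.8977 11.5562] k=[89 69 56 42 20 14 15 10 17]
t=20: x=[86.4622 68.5958 55.1014 40.8088 21.1887 14.5950 14.6151 11.2173 16.8198] k=[82 73 55 45 24 11 14 16 21]
t=21: x=[80.2184 71.2702 54.8661 43.5423 24.4897 12.3600 14.0359 16.5299 21.0707] k=[76 72 60 41 26 15 16 16 26]

2.342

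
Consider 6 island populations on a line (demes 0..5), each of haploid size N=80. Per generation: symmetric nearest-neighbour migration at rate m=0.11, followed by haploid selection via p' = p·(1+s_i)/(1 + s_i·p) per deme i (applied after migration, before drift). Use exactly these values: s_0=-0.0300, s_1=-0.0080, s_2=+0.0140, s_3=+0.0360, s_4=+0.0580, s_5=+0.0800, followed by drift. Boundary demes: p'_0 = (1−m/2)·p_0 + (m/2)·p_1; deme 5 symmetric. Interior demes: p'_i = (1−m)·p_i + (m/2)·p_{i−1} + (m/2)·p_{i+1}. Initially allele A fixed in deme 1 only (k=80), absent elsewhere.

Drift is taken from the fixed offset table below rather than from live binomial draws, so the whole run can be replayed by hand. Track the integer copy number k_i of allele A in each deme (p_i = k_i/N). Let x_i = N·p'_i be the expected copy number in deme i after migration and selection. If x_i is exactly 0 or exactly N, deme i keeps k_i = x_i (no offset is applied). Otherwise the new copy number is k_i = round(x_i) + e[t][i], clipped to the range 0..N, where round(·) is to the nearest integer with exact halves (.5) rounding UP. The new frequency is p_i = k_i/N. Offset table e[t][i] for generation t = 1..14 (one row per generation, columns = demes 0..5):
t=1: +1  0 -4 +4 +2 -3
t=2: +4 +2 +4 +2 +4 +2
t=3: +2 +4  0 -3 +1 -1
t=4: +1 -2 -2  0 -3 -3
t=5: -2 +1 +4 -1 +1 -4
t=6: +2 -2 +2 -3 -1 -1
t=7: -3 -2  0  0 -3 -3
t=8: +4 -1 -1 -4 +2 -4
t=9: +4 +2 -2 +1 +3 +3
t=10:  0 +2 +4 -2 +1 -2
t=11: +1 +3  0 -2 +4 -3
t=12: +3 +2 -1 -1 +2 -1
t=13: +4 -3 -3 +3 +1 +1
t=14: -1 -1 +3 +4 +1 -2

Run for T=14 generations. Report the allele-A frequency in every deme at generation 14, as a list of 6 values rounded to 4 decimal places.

[0.4375, 0.4125, 0.2750, 0.1500, 0.1500, 0.0125]

t=0: k=[0 80 0 0 0 0]
t=1: x=[4.2751 71.1369 4.4582 0.0000 0.0000 0.0000] k=[5 71 0 0 0 0]
t=2: x=[8.3983 63.3594 3.9570 0.0000 0.0000 0.0000] k=[12 65 8 0 0 0]
t=3: x=[14.5489 58.8252 10.8245 0.4557 0.0000 0.0000] k=[17 63 11 0 0 0]
t=4: x=[19.0839 57.4803 13.4095 0.6266 0.0000 0.0000] k=[20 55 11 1 0 0]
t=5: x=[21.4436 50.5056 13.0209 1.5478 0.0582 0.0000] k=[19 52 17 1 1 0]
t=6: x=[20.3494 48.1061 18.2400 1.9460 0.9991 0.0594] k=[22 46 20 0 0 0]
t=7: x=[22.8200 43.0904 20.5415 1.1390 0.0000 0.0000] k=[20 41 21 1 0 0]
t=8: x=[20.6844 38.5845 21.2160 2.1167 0.0582 0.0000] k=[25 38 20 0 2 0]
t=9: x=[25.1864 36.1358 20.0985 1.2529 1.8808 0.1188] k=[29 38 18 2 5 3]
t=10: x=[28.9301 36.2457 18.4164 3.1503 4.9820 3.3484] k=[29 38 22 1 6 1]
t=11: x=[28.9301 36.4656 21.9457 2.5147 5.7434 1.3752] k=[30 39 22 1 10 0]
t=12: x=[29.9223 37.4100 22.0011 2.7421 9.4133 0.5937] k=[33 39 21 2 11 0]
t=13: x=[32.7393 37.5199 21.1607 3.6616 10.3996 0.6530] k=[37 35 18 7 11 2]
t=14: x=[36.2853 34.0179 18.5272 8.0783 10.8010 2.6879] k=[35 33 22 12 12 1]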